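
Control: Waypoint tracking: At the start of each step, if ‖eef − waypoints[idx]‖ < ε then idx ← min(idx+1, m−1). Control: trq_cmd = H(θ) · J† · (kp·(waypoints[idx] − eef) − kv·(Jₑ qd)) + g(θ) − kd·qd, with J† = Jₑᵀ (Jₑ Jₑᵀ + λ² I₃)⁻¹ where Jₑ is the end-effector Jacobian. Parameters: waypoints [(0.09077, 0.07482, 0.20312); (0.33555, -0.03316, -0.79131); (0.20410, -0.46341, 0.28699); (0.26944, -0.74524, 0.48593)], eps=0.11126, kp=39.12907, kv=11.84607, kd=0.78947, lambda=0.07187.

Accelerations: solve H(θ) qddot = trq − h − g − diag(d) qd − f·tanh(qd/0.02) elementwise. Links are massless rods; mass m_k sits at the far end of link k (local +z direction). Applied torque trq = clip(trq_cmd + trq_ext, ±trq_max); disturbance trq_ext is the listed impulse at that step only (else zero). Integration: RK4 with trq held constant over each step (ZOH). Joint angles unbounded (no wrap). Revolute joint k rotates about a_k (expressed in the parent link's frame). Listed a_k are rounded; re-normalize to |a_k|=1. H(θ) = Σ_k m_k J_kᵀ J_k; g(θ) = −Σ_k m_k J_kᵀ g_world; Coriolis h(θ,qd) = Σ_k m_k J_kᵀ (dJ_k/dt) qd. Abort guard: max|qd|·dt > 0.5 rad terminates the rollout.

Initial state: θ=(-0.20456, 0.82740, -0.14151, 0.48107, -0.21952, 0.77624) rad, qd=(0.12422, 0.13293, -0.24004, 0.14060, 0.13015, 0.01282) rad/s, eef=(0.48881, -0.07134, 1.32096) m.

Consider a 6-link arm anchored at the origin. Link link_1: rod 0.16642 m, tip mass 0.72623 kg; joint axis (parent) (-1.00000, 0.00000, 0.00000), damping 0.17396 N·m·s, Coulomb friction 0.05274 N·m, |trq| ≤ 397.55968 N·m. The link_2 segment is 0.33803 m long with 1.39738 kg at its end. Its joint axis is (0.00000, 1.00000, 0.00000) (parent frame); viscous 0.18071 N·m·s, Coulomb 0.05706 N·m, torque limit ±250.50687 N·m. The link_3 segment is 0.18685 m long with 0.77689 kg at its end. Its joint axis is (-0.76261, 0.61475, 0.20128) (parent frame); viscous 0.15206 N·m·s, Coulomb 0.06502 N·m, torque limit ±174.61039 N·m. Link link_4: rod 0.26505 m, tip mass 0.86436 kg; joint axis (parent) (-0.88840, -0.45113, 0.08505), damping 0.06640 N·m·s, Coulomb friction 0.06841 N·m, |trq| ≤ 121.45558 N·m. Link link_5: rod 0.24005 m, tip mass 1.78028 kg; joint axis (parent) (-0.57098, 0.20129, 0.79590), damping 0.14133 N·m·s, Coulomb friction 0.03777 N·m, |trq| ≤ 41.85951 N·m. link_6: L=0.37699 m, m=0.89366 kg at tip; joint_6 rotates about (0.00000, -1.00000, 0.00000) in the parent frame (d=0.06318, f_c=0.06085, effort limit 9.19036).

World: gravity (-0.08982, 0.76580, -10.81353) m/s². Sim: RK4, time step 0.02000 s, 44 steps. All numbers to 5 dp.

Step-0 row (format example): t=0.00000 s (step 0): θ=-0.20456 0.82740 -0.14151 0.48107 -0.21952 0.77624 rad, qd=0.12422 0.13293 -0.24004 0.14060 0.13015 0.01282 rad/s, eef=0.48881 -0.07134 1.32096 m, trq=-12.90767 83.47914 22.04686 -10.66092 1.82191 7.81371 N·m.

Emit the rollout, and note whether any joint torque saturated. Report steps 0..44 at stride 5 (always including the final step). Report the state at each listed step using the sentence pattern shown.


t=0.10000 s (step 5): θ=-0.28952 1.02405 -0.15469 0.71156 -0.29355 1.11118 rad, qd=-1.20985 2.85932 -0.04777 3.21255 -1.18872 4.28849 rad/s, eef=0.45748 -0.05501 1.16770 m, trq=14.55147 -29.67115 -1.38925 8.46563 0.33588 -1.08078 N·m.
t=0.20000 s (step 10): θ=-0.37336 1.30395 -0.18031 1.00664 -0.39325 1.50023 rad, qd=-0.42389 2.53805 -0.39701 2.63108 -0.84411 3.42670 rad/s, eef=0.42380 -0.04378 0.92260 m, trq=6.20925 -51.08028 -5.42159 9.40260 -0.70336 -4.14136 N·m.
t=0.30000 s (step 15): θ=-0.38298 1.51438 -0.20963 1.24708 -0.47972 1.78933 rad, qd=0.22249 1.67473 -0.25113 2.25487 -0.78935 2.39166 rad/s, eef=0.37980 -0.01659 0.71801 m, trq=-3.27249 -46.74967 -4.72469 5.56450 -0.47979 -5.00602 N·m.
t=0.40000 s (step 20): θ=-0.33532 1.64291 -0.22401 1.46567 -0.55654 1.98346 rad, qd=0.72335 0.92716 -0.08300 2.14246 -0.70479 1.53535 rad/s, eef=0.32688 0.01279 0.57057 m, trq=-6.89457 -38.08161 -2.80952 2.23695 -0.05957 -4.72287 N·m.
t=0.50000 s (step 25): θ=-0.24274 1.70695 -0.22715 1.67579 -0.62130 2.10400 rad, qd=1.11084 0.38555 -0.03330 2.05650 -0.56276 0.91623 rad/s, eef=0.27420 0.03390 0.46822 m, trq=-8.29186 -30.84830 -1.28740 -0.45705 0.13413 -4.09573 N·m.
t=0.60000 s (step 30): θ=-0.11871 1.72617 -0.23121 1.87322 -0.67102 2.17432 rad, qd=1.34290 0.02255 -0.09338 1.88041 -0.41199 0.52573 rad/s, eef=0.22872 0.04559 0.39739 m, trq=-9.31090 -25.99514 -0.12436 -2.24491 0.09890 -3.47544 N·m.
t=0.70000 s (step 35): θ=0.01950 1.71668 -0.24881 2.04919 -0.70459 2.21449 rad, qd=1.39310 -0.19456 -0.28064 1.63052 -0.25637 0.29943 rad/s, eef=0.19325 0.05134 0.34856 m, trq=-10.50989 -22.64300 1.06968 -3.03756 -0.08376 -2.92737 N·m.
t=0.80000 s (step 40): θ=0.15549 1.69074 -0.28494 2.19799 -0.72472 2.23749 rad, qd=1.30929 -0.31183 -0.44287 1.34561 -0.14705 0.17174 rad/s, eef=0.16698 0.05527 0.31513 m, trq=-11.83797 -19.97523 2.28495 -3.00524 -0.30723 -2.43104 N·m.
t=0.88000 s (step 44): θ=0.25578 1.66414 -0.32323 2.29681 -0.73425 2.24843 rad, qd=1.19273 -0.34752 -0.51408 1.12826 -0.09047 0.10573 rad/s, eef=0.15113 0.05862 0.29616 m.
any joint saturated: no


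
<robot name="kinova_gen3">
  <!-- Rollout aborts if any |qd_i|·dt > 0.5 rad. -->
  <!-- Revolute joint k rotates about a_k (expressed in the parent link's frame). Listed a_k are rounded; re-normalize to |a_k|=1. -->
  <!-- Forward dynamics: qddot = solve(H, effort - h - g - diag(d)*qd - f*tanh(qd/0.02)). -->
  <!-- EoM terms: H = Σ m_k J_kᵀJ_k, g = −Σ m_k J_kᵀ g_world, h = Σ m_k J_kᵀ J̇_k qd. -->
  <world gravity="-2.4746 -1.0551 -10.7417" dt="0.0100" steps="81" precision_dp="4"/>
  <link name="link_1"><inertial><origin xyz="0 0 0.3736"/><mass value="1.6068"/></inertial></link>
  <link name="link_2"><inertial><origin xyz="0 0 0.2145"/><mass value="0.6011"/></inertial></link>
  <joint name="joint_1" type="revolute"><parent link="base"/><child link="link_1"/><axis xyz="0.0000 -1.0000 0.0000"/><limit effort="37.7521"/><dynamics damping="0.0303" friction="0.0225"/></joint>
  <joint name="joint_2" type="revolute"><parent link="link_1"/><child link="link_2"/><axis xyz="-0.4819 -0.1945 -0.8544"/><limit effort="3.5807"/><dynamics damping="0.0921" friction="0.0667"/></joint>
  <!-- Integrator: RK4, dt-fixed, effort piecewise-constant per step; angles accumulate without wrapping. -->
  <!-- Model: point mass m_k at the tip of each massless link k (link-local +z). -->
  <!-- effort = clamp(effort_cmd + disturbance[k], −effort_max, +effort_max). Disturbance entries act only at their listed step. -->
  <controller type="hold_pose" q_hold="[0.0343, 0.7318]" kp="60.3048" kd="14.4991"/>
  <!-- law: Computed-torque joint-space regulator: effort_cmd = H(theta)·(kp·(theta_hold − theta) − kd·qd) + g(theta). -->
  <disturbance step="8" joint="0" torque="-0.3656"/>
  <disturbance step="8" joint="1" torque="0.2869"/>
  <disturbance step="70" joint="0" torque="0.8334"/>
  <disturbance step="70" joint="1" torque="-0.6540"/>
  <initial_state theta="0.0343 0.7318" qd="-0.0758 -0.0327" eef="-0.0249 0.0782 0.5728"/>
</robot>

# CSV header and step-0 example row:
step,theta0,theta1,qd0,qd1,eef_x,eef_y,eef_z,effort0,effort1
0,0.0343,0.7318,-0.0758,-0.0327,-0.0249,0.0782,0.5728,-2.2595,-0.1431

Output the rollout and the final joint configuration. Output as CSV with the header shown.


step,theta0,theta1,qd0,qd1,eef_x,eef_y,eef_z,effort0,effort1
1,0.0336,0.7317,-0.0640,-0.0160,-0.0245,0.0782,0.5728,-2.3046,-0.1438
2,0.0330,0.7317,-0.0537,-0.0094,-0.0242,0.0782,0.5728,-2.3459,-0.1435
3,0.0325,0.7318,-0.0446,-0.0046,-0.0239,0.0782,0.5728,-2.3837,-0.1432
4,0.0321,0.7318,-0.0365,-0.0029,-0.0237,0.0782,0.5728,-2.4184,-0.1427
5,0.0318,0.7319,-0.0295,-0.0049,-0.0235,0.0782,0.5728,-2.4500,-0.1418
6,0.0315,0.7320,-0.0232,-0.0029,-0.0233,0.0782,0.5728,-2.4787,-0.1414
7,0.0313,0.7320,-0.0179,-0.0050,-0.0232,0.0782,0.5728,-2.5046,-0.1406
8,0.0312,0.7321,-0.0131,-0.0030,-0.0231,0.0782,0.5728,-2.8935,0.1466
9,0.0311,0.7336,-0.0111,0.2880,-0.0230,0.0784,0.5728,-2.4942,-0.1726
10,0.0310,0.7357,-0.0100,0.1276,-0.0229,0.0786,0.5727,-2.5180,-0.1564
11,0.0309,0.7363,-0.0083,0.0173,-0.0228,0.0787,0.5727,-2.5396,-0.1447
12,0.0308,0.7363,-0.0049,0.0091,-0.0228,0.0787,0.5727,-2.5590,-0.1434
13,0.0308,0.7363,-0.0020,0.0035,-0.0228,0.0786,0.5727,-2.5762,-0.1424
14,0.0307,0.7362,0.0005,0.0025,-0.0228,0.0786,0.5727,-2.5914,-0.1419
15,0.0308,0.7361,0.0026,0.0040,-0.0228,0.0786,0.5727,-2.6048,-0.1417
16,0.0308,0.7361,0.0043,0.0020,-0.0228,0.0786,0.5727,-2.6167,-0.1412
17,0.0308,0.7360,0.0058,0.0049,-0.0228,0.0786,0.5727,-2.6272,-0.1412
18,0.0309,0.7360,0.0069,0.0016,-0.0229,0.0786,0.5727,-2.6366,-0.1406
19,0.0310,0.7359,0.0079,0.0059,-0.0229,0.0786,0.5727,-2.6448,-0.1409
20,0.0311,0.7358,0.0086,0.0016,-0.0229,0.0786,0.5727,-2.6522,-0.1402
21,0.0311,0.7358,0.0092,0.0058,-0.0230,0.0786,0.5727,-2.6588,-0.1405
22,0.0312,0.7357,0.0095,0.0016,-0.0231,0.0786,0.5727,-2.6647,-0.1398
23,0.0313,0.7357,0.0099,0.0058,-0.0231,0.0786,0.5727,-2.6699,-0.1401
24,0.0314,0.7356,0.0100,0.0017,-0.0232,0.0786,0.5727,-2.6746,-0.1396
25,0.0315,0.7356,0.0102,0.0058,-0.0232,0.0786,0.5727,-2.6787,-0.1399
26,0.0316,0.7355,0.0102,0.0017,-0.0233,0.0786,0.5727,-2.6825,-0.1393
27,0.0317,0.7354,0.0102,0.0058,-0.0233,0.0786,0.5727,-2.6858,-0.1396
28,0.0318,0.7354,0.0100,0.0017,-0.0234,0.0786,0.5727,-2.6888,-0.1391
29,0.0319,0.7353,0.0100,0.0058,-0.0235,0.0785,0.5727,-2.6914,-0.1394
30,0.0320,0.7352,0.0097,0.0018,-0.0235,0.0785,0.5727,-2.6938,-0.1389
31,0.0321,0.7352,0.0096,0.0057,-0.0236,0.0785,0.5727,-2.6960,-0.1392
32,0.0322,0.7351,0.0093,0.0018,-0.0236,0.0785,0.5727,-2.6979,-0.1388
33,0.0323,0.7351,0.0091,0.0057,-0.0237,0.0785,0.5727,-2.6996,-0.1391
34,0.0324,0.7350,0.0088,0.0019,-0.0237,0.0785,0.5727,-2.7012,-0.1386
35,0.0325,0.7350,0.0086,0.0057,-0.0238,0.0785,0.5727,-2.7026,-0.1390
36,0.0325,0.7349,0.0082,0.0019,-0.0238,0.0785,0.5727,-2.7038,-0.1385
37,0.0326,0.7348,0.0080,0.0057,-0.0239,0.0785,0.5727,-2.7050,-0.1388
38,0.0327,0.7348,0.0077,0.0019,-0.0239,0.0785,0.5727,-2.7060,-0.1384
39,0.0328,0.7347,0.0075,0.0057,-0.0240,0.0785,0.5727,-2.7069,-0.1387
40,0.0328,0.7347,0.0071,0.0020,-0.0240,0.0785,0.5727,-2.7078,-0.1383
41,0.0329,0.7346,0.0069,0.0056,-0.0240,0.0785,0.5727,-2.7085,-0.1386
42,0.0330,0.7345,0.0066,0.0020,-0.0241,0.0785,0.5727,-2.7092,-0.1382
43,0.0330,0.7345,0.0064,0.0056,-0.0241,0.0785,0.5727,-2.7099,-0.1385
44,0.0331,0.7344,0.0060,0.0021,-0.0242,0.0785,0.5727,-2.7105,-0.1381
45,0.0332,0.7344,0.0059,0.0056,-0.0242,0.0785,0.5727,-2.7110,-0.1384
46,0.0332,0.7343,0.0055,0.0021,-0.0242,0.0784,0.5727,-2.7115,-0.1380
47,0.0333,0.7343,0.0054,0.0056,-0.0243,0.0784,0.5727,-2.7119,-0.1383
48,0.0333,0.7342,0.0051,0.0022,-0.0243,0.0784,0.5727,-2.7124,-0.1379
49,0.0334,0.7341,0.0049,0.0055,-0.0243,0.0784,0.5727,-2.7127,-0.1382
50,0.0334,0.7341,0.0046,0.0022,-0.0243,0.0784,0.5727,-2.7131,-0.1378
51,0.0335,0.7340,0.0045,0.0055,-0.0244,0.0784,0.5727,-2.7134,-0.1381
52,0.0335,0.7340,0.0042,0.0023,-0.0244,0.0784,0.5727,-2.7137,-0.1377
53,0.0335,0.7339,0.0041,0.0055,-0.0244,0.0784,0.5727,-2.7140,-0.1380
54,0.0336,0.7338,0.0039,0.0023,-0.0244,0.0784,0.5727,-2.7143,-0.1377
55,0.0336,0.7338,0.0038,0.0055,-0.0245,0.0784,0.5727,-2.7145,-0.1380
56,0.0336,0.7337,0.0035,0.0024,-0.0245,0.0784,0.5727,-2.7148,-0.1376
57,0.0337,0.7337,0.0034,0.0054,-0.0245,0.0784,0.5727,-2.7150,-0.1379
58,0.0337,0.7336,0.0032,0.0024,-0.0245,0.0784,0.5727,-2.7152,-0.1375
59,0.0337,0.7336,0.0031,0.0054,-0.0245,0.0784,0.5727,-2.7154,-0.1378
60,0.0338,0.7335,0.0029,0.0025,-0.0246,0.0784,0.5727,-2.7156,-0.1374
61,0.0338,0.7334,0.0029,0.0054,-0.0246,0.0784,0.5727,-2.7158,-0.1377
62,0.0338,0.7334,0.0027,0.0025,-0.0246,0.0784,0.5727,-2.7159,-0.1374
63,0.0338,0.7333,0.0026,0.0054,-0.0246,0.0783,0.5727,-2.7161,-0.1376
64,0.0339,0.7333,0.0024,0.0026,-0.0246,0.0783,0.5727,-2.7162,-0.1373
65,0.0339,0.7332,0.0024,0.0053,-0.0246,0.0783,0.5727,-2.7163,-0.1376
66,0.0339,0.7331,0.0022,0.0026,-0.0247,0.0783,0.5727,-2.7165,-0.1372
67,0.0339,0.7331,0.0022,0.0053,-0.0247,0.0783,0.5727,-2.7166,-0.1375
68,0.0339,0.7330,0.0020,0.0027,-0.0247,0.0783,0.5727,-2.7167,-0.1372
69,0.0340,0.7330,0.0020,0.0053,-0.0247,0.0783,0.5727,-2.7168,-0.1374
70,0.0340,0.7329,0.0018,0.0027,-0.0247,0.0783,0.5727,-1.8835,-0.7911
71,0.0340,0.7290,0.0047,-0.7501,-0.0248,0.0779,0.5729,-2.8413,-0.0529
72,0.0341,0.7229,0.0080,-0.4713,-0.0250,0.0773,0.5731,-2.8294,-0.0790
73,0.0342,0.7193,0.0098,-0.2603,-0.0252,0.0769,0.5732,-2.8180,-0.0993
74,0.0343,0.7175,0.0107,-0.1012,-0.0253,0.0768,0.5733,-2.8074,-0.1153
75,0.0344,0.7171,0.0104,-0.0093,-0.0254,0.0767,0.5733,-2.7975,-0.1250
76,0.0345,0.7172,0.0086,-0.0004,-0.0254,0.0767,0.5733,-2.7887,-0.1261
77,0.0345,0.7172,0.0068,-0.0036,-0.0255,0.0767,0.5733,-2.7808,-0.1260
78,0.0346,0.7173,0.0054,0.0015,-0.0255,0.0767,0.5733,-2.7739,-0.1267
79,0.0347,0.7173,0.0041,-0.0004,-0.0255,0.0767,0.5733,-2.7678,-0.1267
80,0.0347,0.7174,0.0029,-0.0036,-0.0256,0.0767,0.5733,-2.7623,-0.1265
81,0.0347,0.7175,0.0021,0.0016,-0.0256,0.0767,0.5733,,
# final theta (rad): 0.0347 0.7175


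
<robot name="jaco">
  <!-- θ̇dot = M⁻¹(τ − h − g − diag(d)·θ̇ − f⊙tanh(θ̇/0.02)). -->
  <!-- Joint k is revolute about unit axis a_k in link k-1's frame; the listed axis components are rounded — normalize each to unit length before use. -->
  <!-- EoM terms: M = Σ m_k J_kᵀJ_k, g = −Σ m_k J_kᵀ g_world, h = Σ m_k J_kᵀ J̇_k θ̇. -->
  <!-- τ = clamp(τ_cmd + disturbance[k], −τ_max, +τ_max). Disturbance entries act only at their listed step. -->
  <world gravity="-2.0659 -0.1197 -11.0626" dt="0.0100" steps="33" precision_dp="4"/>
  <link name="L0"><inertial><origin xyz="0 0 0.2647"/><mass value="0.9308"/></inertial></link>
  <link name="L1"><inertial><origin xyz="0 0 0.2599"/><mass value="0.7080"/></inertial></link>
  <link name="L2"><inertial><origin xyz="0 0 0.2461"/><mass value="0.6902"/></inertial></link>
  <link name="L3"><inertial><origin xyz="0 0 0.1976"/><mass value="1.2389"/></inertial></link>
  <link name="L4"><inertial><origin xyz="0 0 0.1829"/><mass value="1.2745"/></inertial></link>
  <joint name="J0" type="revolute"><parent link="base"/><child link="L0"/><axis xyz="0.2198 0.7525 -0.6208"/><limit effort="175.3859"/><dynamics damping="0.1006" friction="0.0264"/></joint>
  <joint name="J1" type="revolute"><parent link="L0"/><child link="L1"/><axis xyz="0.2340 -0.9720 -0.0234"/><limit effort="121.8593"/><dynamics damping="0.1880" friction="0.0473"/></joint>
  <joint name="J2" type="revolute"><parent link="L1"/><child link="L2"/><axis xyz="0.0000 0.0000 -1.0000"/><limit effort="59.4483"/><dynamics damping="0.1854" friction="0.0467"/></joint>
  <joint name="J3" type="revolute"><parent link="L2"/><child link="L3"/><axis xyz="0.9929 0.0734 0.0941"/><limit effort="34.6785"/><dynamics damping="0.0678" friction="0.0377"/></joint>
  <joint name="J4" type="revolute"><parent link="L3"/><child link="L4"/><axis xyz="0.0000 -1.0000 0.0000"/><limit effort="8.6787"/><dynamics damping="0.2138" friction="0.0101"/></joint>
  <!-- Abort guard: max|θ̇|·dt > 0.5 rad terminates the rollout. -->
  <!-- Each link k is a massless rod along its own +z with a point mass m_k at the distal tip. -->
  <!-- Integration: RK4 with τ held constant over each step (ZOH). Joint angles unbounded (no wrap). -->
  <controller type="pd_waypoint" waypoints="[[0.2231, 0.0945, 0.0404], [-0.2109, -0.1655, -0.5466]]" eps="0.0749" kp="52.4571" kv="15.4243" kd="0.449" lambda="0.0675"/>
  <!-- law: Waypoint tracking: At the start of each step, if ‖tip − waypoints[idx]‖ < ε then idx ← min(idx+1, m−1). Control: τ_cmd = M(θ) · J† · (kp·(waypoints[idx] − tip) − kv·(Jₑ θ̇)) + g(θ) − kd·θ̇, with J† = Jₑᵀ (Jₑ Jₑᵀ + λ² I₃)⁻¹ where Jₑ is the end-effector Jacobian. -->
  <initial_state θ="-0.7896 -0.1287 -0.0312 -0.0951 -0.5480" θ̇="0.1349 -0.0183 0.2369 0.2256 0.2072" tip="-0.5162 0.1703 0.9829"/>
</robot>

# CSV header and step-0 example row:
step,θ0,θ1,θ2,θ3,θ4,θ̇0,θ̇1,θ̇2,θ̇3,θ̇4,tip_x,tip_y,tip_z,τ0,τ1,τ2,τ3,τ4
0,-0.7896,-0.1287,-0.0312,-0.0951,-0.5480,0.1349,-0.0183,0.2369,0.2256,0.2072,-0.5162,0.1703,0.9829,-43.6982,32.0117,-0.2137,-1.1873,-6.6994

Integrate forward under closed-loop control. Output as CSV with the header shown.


step,θ0,θ1,θ2,θ3,θ4,θ̇0,θ̇1,θ̇2,θ̇3,θ̇4,tip_x,tip_y,tip_z,τ0,τ1,τ2,τ3,τ4
1,-0.7911,-0.1283,-0.0296,-0.0908,-0.5677,-0.4427,0.0817,0.1463,0.6366,-4.0577,-0.5136,0.1698,0.9825,-37.5782,28.6347,-0.0152,-0.5920,-4.2258
2,-0.7982,-0.1277,-0.0250,-0.0828,-0.6216,-0.9779,0.0345,0.7225,0.9880,-6.6446,-0.5094,0.1694,0.9794,-27.6532,21.2410,-0.0260,-0.0924,-3.1470
3,-0.8106,-0.1283,-0.0177,-0.0700,-0.6958,-1.4884,-0.1693,0.7769,1.5660,-8.1575,-0.5044,0.1686,0.9737,-15.0957,11.7850,0.2619,0.4756,-2.7884
4,-0.8276,-0.1313,-0.0086,-0.0518,-0.7815,-1.9168,-0.4304,1.0296,2.0912,-8.9341,-0.4992,0.1673,0.9658,-2.0102,1.9504,0.4090,1.0667,-2.7484
5,-0.8485,-0.1370,0.0024,-0.0282,-0.8725,-2.2593,-0.7220,1.1956,2.6242,-9.2459,-0.4940,0.1656,0.9558,10.3079,-6.9730,0.5047,1.6696,-2.7719
6,-0.8723,-0.1456,0.0151,0.0004,-0.9651,-2.5026,-1.0037,1.3538,3.1062,-9.2767,-0.4888,0.1635,0.9441,21.0751,-14.4050,0.4874,2.2407,-2.7277
7,-0.8980,-0.1569,0.0291,0.0336,-1.0572,-2.6487,-1.2553,1.4850,3.5300,-9.1496,-0.4835,0.1613,0.9310,30.0510,-20.2044,0.3714,2.7466,-2.5623
8,-0.9248,-0.1705,0.0443,0.0707,-1.1476,-2.7055,-1.4670,1.5856,3.8933,-8.9434,-0.4781,0.1591,0.9167,37.2823,-24.4815,0.1768,3.1642,-2.2681
9,-0.9517,-0.1860,0.0604,0.1112,-1.2357,-2.6844,-1.6364,1.6546,4.2016,-8.7056,-0.4726,0.1569,0.9014,42.9532,-27.4514,-0.0727,3.4817,-1.8611
10,-0.9781,-0.2030,0.0769,0.1545,-1.3215,-2.5981,-1.7657,1.6941,4.4641,-8.4635,-0.4667,0.1549,0.8855,47.2952,-29.3546,-0.3557,3.6977,-1.3677
11,-1.0034,-0.2211,0.0938,0.2003,-1.4048,-2.4590,-1.8596,1.7083,4.6918,-8.2309,-0.4605,0.1531,0.8692,50.5417,-30.4182,-0.6557,3.8181,-0.8167
12,-1.0271,-0.2400,0.1106,0.2482,-1.4859,-2.2781,-1.9235,1.7019,4.8953,-8.0143,-0.4540,0.1516,0.8526,52.9068,-30.8398,-0.9606,3.8540,-0.2356
13,-1.0488,-0.2594,0.1274,0.2980,-1.5650,-2.0644,-1.9622,1.6795,5.0838,-7.8155,-0.4472,0.1505,0.8358,54.5786,-30.7830,-1.2629,3.8201,0.3518
14,-1.0682,-0.2791,0.1438,0.3497,-1.6421,-1.8250,-1.9800,1.6445,5.2645,-7.6344,-0.4399,0.1497,0.8192,55.7171,-30.3792,-1.5578,3.7328,0.9261
15,-1.0851,-0.2988,0.1599,0.4032,-1.7175,-1.5651,-1.9796,1.5981,5.4426,-7.4701,-0.4324,0.1492,0.8027,56.4581,-29.7318,-1.8427,3.6095,1.4720
16,-1.0993,-0.3185,0.1754,0.4585,-1.7914,-1.2882,-1.9629,1.5398,5.6212,-7.3217,-0.4245,0.1492,0.7865,56.9157,-28.9222,-2.1161,3.4674,1.9783
17,-1.1107,-0.3379,0.1902,0.5155,-1.8638,-0.9967,-1.9305,1.4662,5.8025,-7.1883,-0.4164,0.1495,0.7709,57.1872,-28.0163,-2.3771,3.3229,2.4373
18,-1.1192,-0.3569,0.2043,0.5744,-1.9350,-0.6921,-1.8824,1.3718,5.9875,-7.0692,-0.4081,0.1502,0.7558,57.3554,-27.0701,-2.6258,3.1907,2.8439
19,-1.1245,-0.3754,0.2172,0.6351,-2.0051,-0.3753,-1.8180,1.2490,6.1771,-6.9636,-0.3996,0.1514,0.7414,57.4881,-26.1358,-2.8632,3.0835,3.1954
20,-1.1266,-0.3931,0.2287,0.6978,-2.0742,-0.0474,-1.7367,1.0889,6.3723,-6.8703,-0.3908,0.1531,0.7279,57.6329,-25.2651,-3.0907,3.0098,3.4906
21,-1.1253,-0.4099,0.2385,0.7625,-2.1424,0.2894,-1.6398,0.8834,6.5770,-6.7858,-0.3819,0.1552,0.7153,57.8015,-24.5060,-3.3098,2.9725,3.7280
22,-1.1207,-0.4257,0.2459,0.8293,-2.2098,0.6343,-1.5277,0.6237,6.7908,-6.7102,-0.3728,0.1578,0.7038,57.9420,-23.9042,-3.5190,2.9679,3.9079
23,-1.1126,-0.4404,0.2504,0.8983,-2.2764,0.9840,-1.4041,0.3063,7.0171,-6.6409,-0.3636,0.1609,0.6935,57.8884,-23.4759,-3.7081,2.9802,4.0282
24,-1.1010,-0.4537,0.2516,0.9697,-2.3424,1.3326,-1.2784,-0.0583,7.2604,-6.5756,-0.3541,0.1644,0.6844,57.2805,-23.1676,-3.8518,2.9758,4.0844
25,-1.0860,-0.4660,0.2491,1.0436,-2.4078,1.6709,-1.1678,-0.4329,7.5261,-6.5149,-0.3443,0.1682,0.6768,55.4815,-22.7828,-3.9015,2.9002,4.0693
26,-1.0678,-0.4772,0.2427,1.1203,-2.4725,1.9831,-1.0782,-0.8511,7.8052,-6.4175,-0.3342,0.1724,0.6705,51.6733,-21.9176,-3.7211,2.7141,3.9550
27,-1.0466,-0.4877,0.2320,1.1998,-2.5358,2.2472,-1.0275,-1.2824,8.0855,-6.2552,-0.3236,0.1768,0.6658,44.9192,-20.0212,-3.1797,2.3535,3.7205
28,-1.0232,-0.4980,0.2172,1.2819,-2.5970,2.4353,-1.0307,-1.6915,8.3411,-5.9854,-0.3125,0.1813,0.6625,34.8001,-16.5796,-2.1858,1.7922,3.3491
29,-0.9984,-0.5086,0.1986,1.3664,-2.6547,2.5218,-1.0933,-2.0411,8.5351,-5.5651,-0.3008,0.1860,0.6606,22.0961,-11.5245,-0.7898,1.0780,2.8467
30,-0.9734,-0.5202,0.1770,1.4522,-2.7074,2.4951,-1.2060,-2.2969,8.6323,-4.9772,-0.2884,0.1907,0.6598,8.8284,-5.4964,0.7760,0.3256,2.2545
31,-0.9491,-0.5329,0.1533,1.5385,-2.7535,2.3658,-1.3483,-2.4343,8.6174,-4.2516,-0.2753,0.1955,0.6598,-2.7278,0.4321,2.2044,-0.3474,1.6392
32,-0.9264,-0.5472,0.1289,1.6241,-2.7920,2.1624,-1.4987,-2.4444,8.5017,-3.4581,-0.2617,0.2004,0.6602,-11.1999,5.3644,3.2775,-0.8834,1.0665
33,-0.9061,-0.5629,0.1050,1.7081,-2.8226,1.9177,-1.6430,-2.3347,8.3136,-2.6747,-0.2477,0.2055,0.6606,,,,,


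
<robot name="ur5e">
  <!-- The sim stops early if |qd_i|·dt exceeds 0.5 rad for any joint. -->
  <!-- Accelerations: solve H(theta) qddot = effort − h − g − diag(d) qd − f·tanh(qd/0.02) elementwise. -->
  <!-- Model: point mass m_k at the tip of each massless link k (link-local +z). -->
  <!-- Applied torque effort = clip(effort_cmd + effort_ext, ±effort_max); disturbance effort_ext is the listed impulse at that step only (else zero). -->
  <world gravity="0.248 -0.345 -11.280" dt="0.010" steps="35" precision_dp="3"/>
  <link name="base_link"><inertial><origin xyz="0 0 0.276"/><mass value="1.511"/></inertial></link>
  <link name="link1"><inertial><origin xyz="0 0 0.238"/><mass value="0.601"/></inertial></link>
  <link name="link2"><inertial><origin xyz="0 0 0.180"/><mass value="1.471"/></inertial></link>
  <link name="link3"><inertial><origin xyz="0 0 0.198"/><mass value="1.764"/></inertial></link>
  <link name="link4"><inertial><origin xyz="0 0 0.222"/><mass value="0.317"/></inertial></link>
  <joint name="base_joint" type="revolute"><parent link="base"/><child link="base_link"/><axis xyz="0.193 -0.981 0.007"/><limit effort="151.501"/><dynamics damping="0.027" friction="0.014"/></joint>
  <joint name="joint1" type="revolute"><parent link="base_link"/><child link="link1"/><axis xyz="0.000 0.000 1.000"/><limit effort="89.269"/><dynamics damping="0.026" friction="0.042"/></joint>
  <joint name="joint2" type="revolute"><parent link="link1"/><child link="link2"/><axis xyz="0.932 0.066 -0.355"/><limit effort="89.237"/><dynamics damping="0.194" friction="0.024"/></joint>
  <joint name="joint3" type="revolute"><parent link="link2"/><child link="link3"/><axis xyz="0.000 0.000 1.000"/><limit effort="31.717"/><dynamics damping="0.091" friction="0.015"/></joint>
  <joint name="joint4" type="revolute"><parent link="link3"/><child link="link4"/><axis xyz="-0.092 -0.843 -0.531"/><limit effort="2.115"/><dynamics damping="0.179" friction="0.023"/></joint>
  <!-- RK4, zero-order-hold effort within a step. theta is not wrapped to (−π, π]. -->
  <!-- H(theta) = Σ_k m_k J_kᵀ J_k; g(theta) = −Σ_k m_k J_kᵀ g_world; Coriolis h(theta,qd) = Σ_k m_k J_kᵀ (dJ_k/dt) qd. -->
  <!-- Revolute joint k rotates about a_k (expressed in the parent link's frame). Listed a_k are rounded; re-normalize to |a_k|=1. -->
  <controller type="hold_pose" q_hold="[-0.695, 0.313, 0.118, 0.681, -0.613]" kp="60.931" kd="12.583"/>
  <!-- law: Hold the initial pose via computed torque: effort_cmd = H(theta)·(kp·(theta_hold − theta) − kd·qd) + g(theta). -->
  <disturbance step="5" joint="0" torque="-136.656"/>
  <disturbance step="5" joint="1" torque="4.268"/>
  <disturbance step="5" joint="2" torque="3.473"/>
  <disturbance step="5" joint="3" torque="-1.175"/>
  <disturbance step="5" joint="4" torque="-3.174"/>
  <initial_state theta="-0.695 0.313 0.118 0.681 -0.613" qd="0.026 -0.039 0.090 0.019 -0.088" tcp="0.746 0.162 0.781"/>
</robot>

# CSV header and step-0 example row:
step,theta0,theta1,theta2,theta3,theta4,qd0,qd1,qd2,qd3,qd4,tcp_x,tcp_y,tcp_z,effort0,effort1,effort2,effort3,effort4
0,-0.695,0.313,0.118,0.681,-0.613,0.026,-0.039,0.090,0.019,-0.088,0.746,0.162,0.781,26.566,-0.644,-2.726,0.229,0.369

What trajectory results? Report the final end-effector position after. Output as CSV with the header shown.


step,theta0,theta1,theta2,theta3,theta4,qd0,qd1,qd2,qd3,qd4,tcp_x,tcp_y,tcp_z,effort0,effort1,effort2,effort3,effort4
1,-0.695,0.316,0.119,0.679,-0.613,0.008,-0.421,0.074,0.408,-0.087,0.746,0.162,0.781,26.618,-0.652,-2.728,0.226,0.368
2,-0.694,0.317,0.120,0.677,-0.614,0.001,-0.519,0.064,0.507,-0.078,0.746,0.162,0.781,26.668,-0.659,-2.725,0.226,0.368
3,-0.694,0.318,0.120,0.677,-0.614,-0.003,-0.532,0.056,0.519,-0.068,0.746,0.161,0.781,26.715,-0.666,-2.718,0.226,0.368
4,-0.694,0.318,0.121,0.676,-0.614,-0.005,-0.526,0.048,0.511,-0.059,0.746,0.161,0.782,26.760,-0.672,-2.711,0.226,0.369
5,-0.694,0.319,0.121,0.676,-0.614,-0.007,-0.518,0.042,0.501,-0.053,0.746,0.161,0.782,-109.853,3.590,0.770,-0.949,-2.115
6,-0.696,0.315,0.121,0.679,-0.617,-0.494,-0.320,-0.029,0.281,-0.641,0.748,0.161,0.779,44.533,-1.239,-3.087,0.385,0.680
7,-0.701,0.317,0.121,0.678,-0.622,-0.439,-0.405,-0.034,0.404,-0.439,0.751,0.163,0.775,43.281,-1.192,-3.065,0.375,0.640
8,-0.705,0.318,0.121,0.677,-0.625,-0.385,-0.448,-0.035,0.464,-0.298,0.754,0.164,0.772,42.085,-1.148,-3.041,0.365,0.608
9,-0.708,0.319,0.121,0.676,-0.627,-0.334,-0.476,-0.034,0.498,-0.201,0.756,0.165,0.769,40.944,-1.107,-3.015,0.355,0.581
10,-0.711,0.320,0.120,0.676,-0.628,-0.288,-0.495,-0.032,0.517,-0.132,0.758,0.166,0.767,39.860,-1.068,-2.990,0.345,0.558
11,-0.713,0.321,0.120,0.675,-0.628,-0.245,-0.519,-0.028,0.535,-0.090,0.760,0.167,0.765,38.831,-1.033,-2.965,0.336,0.539
12,-0.715,0.322,0.120,0.675,-0.628,-0.206,-0.547,-0.025,0.552,-0.070,0.762,0.167,0.763,37.858,-1.000,-2.940,0.327,0.523
13,-0.717,0.323,0.120,0.675,-0.628,-0.171,-0.563,-0.021,0.558,-0.056,0.763,0.167,0.762,36.939,-0.970,-2.915,0.318,0.509
14,-0.718,0.323,0.120,0.674,-0.628,-0.138,-0.574,-0.017,0.560,-0.046,0.764,0.168,0.761,36.073,-0.943,-2.891,0.310,0.496
15,-0.719,0.324,0.120,0.674,-0.628,-0.109,-0.583,-0.013,0.562,-0.039,0.765,0.168,0.760,35.261,-0.917,-2.868,0.302,0.484
16,-0.720,0.324,0.120,0.674,-0.628,-0.083,-0.590,-0.010,0.562,-0.035,0.765,0.168,0.760,34.499,-0.893,-2.846,0.295,0.473
17,-0.721,0.324,0.120,0.674,-0.627,-0.060,-0.594,-0.007,0.561,-0.031,0.766,0.168,0.759,33.786,-0.872,-2.824,0.288,0.463
18,-0.721,0.325,0.120,0.673,-0.627,-0.039,-0.597,-0.005,0.559,-0.029,0.766,0.168,0.759,33.121,-0.852,-2.803,0.282,0.454
19,-0.721,0.325,0.120,0.673,-0.627,-0.021,-0.601,-0.002,0.559,-0.028,0.766,0.168,0.759,32.503,-0.834,-2.784,0.276,0.446
20,-0.721,0.325,0.120,0.673,-0.626,-0.005,-0.603,-0.001,0.557,-0.027,0.766,0.168,0.759,31.929,-0.817,-2.765,0.271,0.439
21,-0.721,0.325,0.120,0.672,-0.626,0.009,-0.603,0.001,0.554,-0.027,0.766,0.168,0.760,31.397,-0.802,-2.748,0.266,0.432
22,-0.720,0.325,0.120,0.672,-0.626,0.021,-0.602,0.002,0.550,-0.026,0.765,0.167,0.760,30.905,-0.788,-2.731,0.261,0.425
23,-0.720,0.325,0.120,0.672,-0.625,0.032,-0.600,0.003,0.546,-0.026,0.765,0.167,0.760,30.452,-0.776,-2.715,0.257,0.420
24,-0.719,0.325,0.120,0.672,-0.625,0.041,-0.598,0.004,0.543,-0.026,0.765,0.167,0.761,30.036,-0.764,-2.700,0.253,0.415
25,-0.718,0.326,0.120,0.671,-0.624,0.048,-0.596,0.004,0.539,-0.026,0.764,0.167,0.761,29.654,-0.754,-2.686,0.249,0.410
26,-0.718,0.326,0.120,0.671,-0.624,0.054,-0.594,0.005,0.536,-0.026,0.764,0.167,0.762,29.305,-0.745,-2.673,0.245,0.406
27,-0.717,0.326,0.120,0.671,-0.624,0.059,-0.591,0.005,0.533,-0.026,0.763,0.166,0.763,28.987,-0.737,-2.661,0.242,0.402
28,-0.716,0.326,0.120,0.670,-0.623,0.063,-0.588,0.005,0.529,-0.026,0.763,0.166,0.763,28.697,-0.729,-2.650,0.240,0.399
29,-0.715,0.326,0.121,0.670,-0.623,0.065,-0.585,0.005,0.526,-0.027,0.762,0.166,0.764,28.434,-0.722,-2.639,0.237,0.396
30,-0.714,0.326,0.121,0.670,-0.623,0.067,-0.581,0.005,0.523,-0.027,0.761,0.166,0.765,28.196,-0.716,-2.630,0.235,0.393
31,-0.713,0.326,0.121,0.670,-0.622,0.068,-0.578,0.005,0.520,-0.027,0.761,0.165,0.765,27.982,-0.711,-2.622,0.233,0.391
32,-0.712,0.326,0.121,0.669,-0.622,0.069,-0.575,0.004,0.518,-0.028,0.760,0.165,0.766,27.791,-0.707,-2.615,0.231,0.389
33,-0.712,0.326,0.121,0.669,-0.621,0.069,-0.571,0.004,0.515,-0.028,0.759,0.165,0.767,27.619,-0.702,-2.608,0.229,0.387
34,-0.711,0.326,0.121,0.669,-0.621,0.068,-0.568,0.004,0.513,-0.029,0.759,0.165,0.767,27.467,-0.699,-2.602,0.227,0.385
35,-0.710,0.326,0.121,0.668,-0.621,0.067,-0.565,0.003,0.511,-0.029,0.758,0.164,0.768,,,,,
# final tcp position (m): 0.758 0.164 0.768


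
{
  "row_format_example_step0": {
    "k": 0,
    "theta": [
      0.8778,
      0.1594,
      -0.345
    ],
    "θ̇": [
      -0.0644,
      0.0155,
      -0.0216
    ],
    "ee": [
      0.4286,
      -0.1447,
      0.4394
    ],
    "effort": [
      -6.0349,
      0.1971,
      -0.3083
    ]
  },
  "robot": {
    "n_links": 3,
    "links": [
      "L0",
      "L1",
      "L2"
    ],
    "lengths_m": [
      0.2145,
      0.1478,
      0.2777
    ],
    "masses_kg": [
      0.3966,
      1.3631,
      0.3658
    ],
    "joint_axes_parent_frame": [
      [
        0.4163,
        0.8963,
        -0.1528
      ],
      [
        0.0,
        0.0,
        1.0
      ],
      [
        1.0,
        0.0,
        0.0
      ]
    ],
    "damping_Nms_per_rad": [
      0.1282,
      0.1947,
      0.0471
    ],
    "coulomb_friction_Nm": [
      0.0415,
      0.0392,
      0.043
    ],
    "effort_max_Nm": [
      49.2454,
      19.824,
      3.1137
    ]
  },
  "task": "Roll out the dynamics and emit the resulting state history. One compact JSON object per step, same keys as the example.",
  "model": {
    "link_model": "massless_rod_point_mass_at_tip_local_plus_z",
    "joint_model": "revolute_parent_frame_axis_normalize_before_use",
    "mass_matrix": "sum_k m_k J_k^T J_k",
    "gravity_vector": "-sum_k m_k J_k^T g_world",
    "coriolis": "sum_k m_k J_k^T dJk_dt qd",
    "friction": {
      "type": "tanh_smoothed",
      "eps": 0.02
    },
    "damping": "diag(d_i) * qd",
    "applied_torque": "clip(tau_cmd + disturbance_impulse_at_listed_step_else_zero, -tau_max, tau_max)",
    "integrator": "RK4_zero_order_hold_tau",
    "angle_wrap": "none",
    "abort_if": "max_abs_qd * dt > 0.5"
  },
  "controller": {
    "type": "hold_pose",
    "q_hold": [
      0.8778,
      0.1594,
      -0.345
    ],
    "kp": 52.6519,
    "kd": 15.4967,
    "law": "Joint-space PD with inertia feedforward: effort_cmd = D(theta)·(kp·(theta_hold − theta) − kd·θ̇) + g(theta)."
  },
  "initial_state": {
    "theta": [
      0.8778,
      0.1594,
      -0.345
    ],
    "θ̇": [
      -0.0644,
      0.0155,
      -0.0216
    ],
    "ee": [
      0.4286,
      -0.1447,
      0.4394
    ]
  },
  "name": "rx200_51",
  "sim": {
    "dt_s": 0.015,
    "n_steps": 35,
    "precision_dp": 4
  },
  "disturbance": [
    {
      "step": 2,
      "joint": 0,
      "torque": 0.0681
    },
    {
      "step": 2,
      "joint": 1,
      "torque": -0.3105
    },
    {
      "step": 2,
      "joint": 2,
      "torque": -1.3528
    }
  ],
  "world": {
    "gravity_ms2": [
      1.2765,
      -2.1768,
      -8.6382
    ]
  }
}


{"k":1,"theta":[0.8769,0.1587,-0.3451],"\u03b8\u0307":[-0.0422,0.1054,-0.0184],"ee":[0.4284,-0.1444,0.4398],"effort":[-6.1093,0.1981,-0.319]}
{"k":2,"theta":[0.8762,0.1584,-0.3452],"\u03b8\u0307":[-0.0273,0.1238,-0.0165],"ee":[0.4281,-0.1442,0.44],"effort":[-6.1016,-0.1097,-1.679]}
{"k":3,"theta":[0.8759,0.1505,-0.3507],"\u03b8\u0307":[0.0193,-0.6331,-0.7541],"ee":[0.4284,-0.1426,0.4399],"effort":[-6.2274,0.2585,-0.0121]}
{"k":4,"theta":[0.8765,0.1472,-0.3607],"\u03b8\u0307":[0.0301,-0.144,-0.5553],"ee":[0.4286,-0.1399,0.4398],"effort":[-6.2467,0.2448,-0.0835]}
{"k":5,"theta":[0.8769,0.1469,-0.3677],"\u03b8\u0307":[0.0163,-0.1309,-0.3716],"ee":[0.4286,-0.1381,0.4398],"effort":[-6.2633,0.2454,-0.1428]}
{"k":6,"theta":[0.8772,0.1466,-0.3724],"\u03b8\u0307":[0.0068,-0.1156,-0.2305],"ee":[0.4286,-0.1369,0.4398],"effort":[-6.28,0.2451,-0.1905]}
{"k":7,"theta":[0.8774,0.1465,-0.3751],"\u03b8\u0307":[0.0002,-0.1037,-0.1224],"ee":[0.4286,-0.1361,0.4398],"effort":[-6.2965,0.2445,-0.2289]}
{"k":8,"theta":[0.8774,0.1465,-0.3765],"\u03b8\u0307":[-0.0043,-0.0952,-0.0402],"ee":[0.4285,-0.1358,0.4398],"effort":[-6.3122,0.2435,-0.2599]}
{"k":9,"theta":[0.8774,0.1466,-0.3768],"\u03b8\u0307":[-0.006,-0.0858,0.0103],"ee":[0.4285,-0.1357,0.4398],"effort":[-6.3266,0.2426,-0.2804]}
{"k":10,"theta":[0.8775,0.1469,-0.3767],"\u03b8\u0307":[-0.0049,-0.0758,0.0272],"ee":[0.4285,-0.1357,0.4398],"effort":[-6.3385,0.2422,-0.2889]}
{"k":11,"theta":[0.8775,0.1473,-0.3764],"\u03b8\u0307":[-0.0038,-0.0713,0.034],"ee":[0.4285,-0.1358,0.4398],"effort":[-6.3478,0.242,-0.2934]}
{"k":12,"theta":[0.8776,0.1478,-0.3761],"\u03b8\u0307":[-0.0029,-0.0696,0.0369],"ee":[0.4285,-0.1359,0.4398],"effort":[-6.3551,0.2419,-0.2963]}
{"k":13,"theta":[0.8777,0.1482,-0.3757],"\u03b8\u0307":[-0.0022,-0.0695,0.0382],"ee":[0.4285,-0.1361,0.4398],"effort":[-6.3608,0.2417,-0.2984]}
{"k":14,"theta":[0.8777,0.1487,-0.3753],"\u03b8\u0307":[-0.0018,-0.0699,0.0386],"ee":[0.4285,-0.1362,0.4398],"effort":[-6.3652,0.2416,-0.3]}
{"k":15,"theta":[0.8778,0.1491,-0.3749],"\u03b8\u0307":[-0.0016,-0.0705,0.0386],"ee":[0.4285,-0.1364,0.4398],"effort":[-6.3687,0.2413,-0.3014]}
{"k":16,"theta":[0.8779,0.1496,-0.3745],"\u03b8\u0307":[-0.0014,-0.0713,0.0383],"ee":[0.4285,-0.1365,0.4397],"effort":[-6.3715,0.2411,-0.3026]}
{"k":17,"theta":[0.878,0.15,-0.3741],"\u03b8\u0307":[-0.0014,-0.072,0.038],"ee":[0.4286,-0.1366,0.4397],"effort":[-6.3737,0.2408,-0.3038]}
{"k":18,"theta":[0.8781,0.1505,-0.3737],"\u03b8\u0307":[-0.0015,-0.0728,0.0376],"ee":[0.4286,-0.1368,0.4397],"effort":[-6.3755,0.2405,-0.3048]}
{"k":19,"theta":[0.8782,0.1509,-0.3733],"\u03b8\u0307":[-0.0016,-0.0736,0.0371],"ee":[0.4286,-0.1369,0.4397],"effort":[-6.3769,0.2403,-0.3058]}
{"k":20,"theta":[0.8782,0.1513,-0.3729],"\u03b8\u0307":[-0.0018,-0.0743,0.0367],"ee":[0.4286,-0.137,0.4397],"effort":[-6.3781,0.2399,-0.3067]}
{"k":21,"theta":[0.8783,0.1518,-0.3726],"\u03b8\u0307":[-0.002,-0.075,0.0362],"ee":[0.4286,-0.1372,0.4396],"effort":[-6.3791,0.2396,-0.3076]}
{"k":22,"theta":[0.8784,0.1522,-0.3722],"\u03b8\u0307":[-0.0022,-0.0757,0.0357],"ee":[0.4286,-0.1373,0.4396],"effort":[-6.38,0.2393,-0.3084]}
{"k":23,"theta":[0.8785,0.1526,-0.3719],"\u03b8\u0307":[-0.0024,-0.0764,0.0353],"ee":[0.4286,-0.1374,0.4396],"effort":[-6.3807,0.239,-0.3092]}
{"k":24,"theta":[0.8786,0.153,-0.3715],"\u03b8\u0307":[-0.0026,-0.0771,0.0349],"ee":[0.4286,-0.1375,0.4396],"effort":[-6.3814,0.2387,-0.31]}
{"k":25,"theta":[0.8786,0.1534,-0.3712],"\u03b8\u0307":[-0.0028,-0.0778,0.0344],"ee":[0.4286,-0.1376,0.4396],"effort":[-6.3819,0.2384,-0.3108]}
{"k":26,"theta":[0.8787,0.1538,-0.3709],"\u03b8\u0307":[-0.003,-0.0784,0.034],"ee":[0.4286,-0.1377,0.4396],"effort":[-6.3825,0.2381,-0.3116]}
{"k":27,"theta":[0.8788,0.1542,-0.3706],"\u03b8\u0307":[-0.0032,-0.0791,0.0336],"ee":[0.4286,-0.1379,0.4395],"effort":[-6.3829,0.2378,-0.3123]}
{"k":28,"theta":[0.8788,0.1546,-0.3702],"\u03b8\u0307":[-0.0034,-0.0797,0.0332],"ee":[0.4286,-0.138,0.4395],"effort":[-6.3833,0.2375,-0.3131]}
{"k":29,"theta":[0.8789,0.155,-0.3699],"\u03b8\u0307":[-0.0036,-0.0803,0.0328],"ee":[0.4287,-0.1381,0.4395],"effort":[-6.3837,0.2372,-0.3138]}
{"k":30,"theta":[0.8789,0.1554,-0.3696],"\u03b8\u0307":[-0.0038,-0.081,0.0325],"ee":[0.4287,-0.1382,0.4395],"effort":[-6.3841,0.2369,-0.3145]}
{"k":31,"theta":[0.879,0.1558,-0.3693],"\u03b8\u0307":[-0.004,-0.0816,0.0321],"ee":[0.4287,-0.1383,0.4395],"effort":[-6.3844,0.2366,-0.3152]}
{"k":32,"theta":[0.8791,0.1562,-0.3691],"\u03b8\u0307":[-0.0042,-0.0822,0.0318],"ee":[0.4287,-0.1384,0.4395],"effort":[-6.3847,0.2363,-0.3159]}
{"k":33,"theta":[0.8791,0.1566,-0.3688],"\u03b8\u0307":[-0.0044,-0.0828,0.0314],"ee":[0.4287,-0.1385,0.4395],"effort":[-6.385,0.236,-0.3166]}
{"k":34,"theta":[0.8792,0.157,-0.3685],"\u03b8\u0307":[-0.0045,-0.0834,0.0311],"ee":[0.4287,-0.1386,0.4395],"effort":[-6.3853,0.2358,-0.3173]}
{"k":35,"theta":[0.8792,0.1573,-0.3682],"\u03b8\u0307":[-0.0047,-0.0839,0.0308],"ee":[0.4286,-0.1387,0.4395]}


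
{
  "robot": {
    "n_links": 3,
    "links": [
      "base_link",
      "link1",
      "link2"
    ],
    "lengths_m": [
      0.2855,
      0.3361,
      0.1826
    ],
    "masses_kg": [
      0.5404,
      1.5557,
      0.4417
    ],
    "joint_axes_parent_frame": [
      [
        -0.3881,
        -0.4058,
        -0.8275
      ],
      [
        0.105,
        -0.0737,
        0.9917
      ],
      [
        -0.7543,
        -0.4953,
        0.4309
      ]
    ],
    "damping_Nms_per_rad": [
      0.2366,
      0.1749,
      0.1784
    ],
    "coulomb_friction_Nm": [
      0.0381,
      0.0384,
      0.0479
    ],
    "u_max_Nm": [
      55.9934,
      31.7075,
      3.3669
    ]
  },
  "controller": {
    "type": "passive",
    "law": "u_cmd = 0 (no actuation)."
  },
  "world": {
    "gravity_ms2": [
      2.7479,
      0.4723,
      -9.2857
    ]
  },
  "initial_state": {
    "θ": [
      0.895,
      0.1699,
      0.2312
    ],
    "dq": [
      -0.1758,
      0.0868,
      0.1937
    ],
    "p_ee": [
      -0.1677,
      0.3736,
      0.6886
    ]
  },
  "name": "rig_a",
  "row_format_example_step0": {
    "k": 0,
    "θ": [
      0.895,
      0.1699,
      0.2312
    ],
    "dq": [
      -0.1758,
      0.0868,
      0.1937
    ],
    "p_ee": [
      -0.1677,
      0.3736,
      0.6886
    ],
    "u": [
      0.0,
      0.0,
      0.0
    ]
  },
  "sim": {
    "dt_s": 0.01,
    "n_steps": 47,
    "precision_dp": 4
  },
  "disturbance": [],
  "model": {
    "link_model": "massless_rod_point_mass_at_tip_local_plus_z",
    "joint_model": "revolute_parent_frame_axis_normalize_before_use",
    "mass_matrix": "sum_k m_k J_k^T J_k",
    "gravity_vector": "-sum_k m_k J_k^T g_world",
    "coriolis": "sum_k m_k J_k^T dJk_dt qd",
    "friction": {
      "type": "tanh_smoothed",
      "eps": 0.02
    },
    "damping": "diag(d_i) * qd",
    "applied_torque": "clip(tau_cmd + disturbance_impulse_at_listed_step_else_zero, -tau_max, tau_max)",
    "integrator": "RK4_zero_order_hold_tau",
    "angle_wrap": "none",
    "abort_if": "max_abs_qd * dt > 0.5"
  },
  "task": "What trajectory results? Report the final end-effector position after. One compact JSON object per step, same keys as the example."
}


{"k":1,"\u03b8":[0.8939,0.17,0.2328],"dq":[-0.0453,-0.037,0.1289],"p_ee":[-0.1678,0.3734,0.6886],"u":[0.0,0.0,0.0]}
{"k":2,"\u03b8":[0.8941,0.1694,0.2339],"dq":[0.0832,-0.0808,0.0858],"p_ee":[-0.1677,0.3736,0.6885],"u":[0.0,0.0,0.0]}
{"k":3,"\u03b8":[0.8955,0.1684,0.2346],"dq":[0.2092,-0.1157,0.0568],"p_ee":[-0.1676,0.3743,0.6881],"u":[0.0,0.0,0.0]}
{"k":4,"\u03b8":[0.8983,0.1671,0.235],"dq":[0.334,-0.1414,0.0377],"p_ee":[-0.1674,0.3755,0.6875],"u":[0.0,0.0,0.0]}
{"k":5,"\u03b8":[0.9022,0.1656,0.2353],"dq":[0.4577,-0.158,0.0283],"p_ee":[-0.1671,0.3772,0.6866],"u":[0.0,0.0,0.0]}
{"k":6,"\u03b8":[0.9074,0.164,0.2356],"dq":[0.5809,-0.1653,0.0261],"p_ee":[-0.1667,0.3794,0.6855],"u":[0.0,0.0,0.0]}
{"k":7,"\u03b8":[0.9138,0.1624,0.2359],"dq":[0.7042,-0.1633,0.027],"p_ee":[-0.1663,0.3821,0.6841],"u":[0.0,0.0,0.0]}
{"k":8,"\u03b8":[0.9215,0.1608,0.2362],"dq":[0.8279,-0.152,0.0291],"p_ee":[-0.1659,0.3852,0.6825],"u":[0.0,0.0,0.0]}
{"k":9,"\u03b8":[0.9304,0.1594,0.2365],"dq":[0.9523,-0.1312,0.0318],"p_ee":[-0.1653,0.3889,0.6805],"u":[0.0,0.0,0.0]}
{"k":10,"\u03b8":[0.9406,0.1582,0.2368],"dq":[1.0775,-0.1009,0.0347],"p_ee":[-0.1647,0.393,0.6783],"u":[0.0,0.0,0.0]}
{"k":11,"\u03b8":[0.952,0.1574,0.2372],"dq":[1.2037,-0.061,0.0378],"p_ee":[-0.164,0.3976,0.6757],"u":[0.0,0.0,0.0]}
{"k":12,"\u03b8":[0.9646,0.157,0.2375],"dq":[1.3307,-0.0163,0.0411],"p_ee":[-0.1633,0.4027,0.6729],"u":[0.0,0.0,0.0]}
{"k":13,"\u03b8":[0.9786,0.157,0.238],"dq":[1.4575,0.0011,0.0452],"p_ee":[-0.1624,0.4083,0.6697],"u":[0.0,0.0,0.0]}
{"k":14,"\u03b8":[0.9938,0.1571,0.2385],"dq":[1.5851,0.0143,0.0494],"p_ee":[-0.1613,0.4143,0.6662],"u":[0.0,0.0,0.0]}
{"k":15,"\u03b8":[1.0103,0.1573,0.239],"dq":[1.7141,0.0318,0.0537],"p_ee":[-0.1601,0.4208,0.6624],"u":[0.0,0.0,0.0]}
{"k":16,"\u03b8":[1.0281,0.1578,0.2395],"dq":[1.8452,0.0653,0.0577],"p_ee":[-0.1587,0.4278,0.6583],"u":[0.0,0.0,0.0]}
{"k":17,"\u03b8":[1.0472,0.1587,0.2401],"dq":[1.9785,0.1213,0.061],"p_ee":[-0.157,0.4352,0.6538],"u":[0.0,0.0,0.0]}
{"k":18,"\u03b8":[1.0677,0.1603,0.2407],"dq":[2.1141,0.1989,0.0637],"p_ee":[-0.1551,0.4431,0.6489],"u":[0.0,0.0,0.0]}
{"k":19,"\u03b8":[1.0895,0.1627,0.2414],"dq":[2.2519,0.2962,0.0656],"p_ee":[-0.153,0.4514,0.6436],"u":[0.0,0.0,0.0]}
{"k":20,"\u03b8":[1.1127,0.1662,0.2421],"dq":[2.3917,0.412,0.0667],"p_ee":[-0.1506,0.4601,0.638],"u":[0.0,0.0,0.0]}
{"k":21,"\u03b8":[1.1373,0.171,0.2427],"dq":[2.5336,0.5451,0.0672],"p_ee":[-0.148,0.4693,0.6319],"u":[0.0,0.0,0.0]}
{"k":22,"\u03b8":[1.1634,0.1772,0.2434],"dq":[2.6775,0.6951,0.0671],"p_ee":[-0.145,0.4788,0.6254],"u":[0.0,0.0,0.0]}
{"k":23,"\u03b8":[1.1909,0.185,0.2441],"dq":[2.8232,0.8612,0.0667],"p_ee":[-0.1417,0.4887,0.6184],"u":[0.0,0.0,0.0]}
{"k":24,"\u03b8":[1.2198,0.1945,0.2447],"dq":[2.9707,1.0432,0.0665],"p_ee":[-0.138,0.499,0.6109],"u":[0.0,0.0,0.0]}
{"k":25,"\u03b8":[1.2503,0.2059,0.2454],"dq":[3.1199,1.2407,0.067],"p_ee":[-0.134,0.5096,0.603],"u":[0.0,0.0,0.0]}
{"k":26,"\u03b8":[1.2822,0.2193,0.2461],"dq":[3.2706,1.4532,0.0689],"p_ee":[-0.1294,0.5206,0.5945],"u":[0.0,0.0,0.0]}
{"k":27,"\u03b8":[1.3157,0.235,0.2468],"dq":[3.4227,1.6802,0.0731],"p_ee":[-0.1245,0.5318,0.5855],"u":[0.0,0.0,0.0]}
{"k":28,"\u03b8":[1.3507,0.253,0.2475],"dq":[3.5761,1.9212,0.0807],"p_ee":[-0.1189,0.5433,0.576],"u":[0.0,0.0,0.0]}
{"k":29,"\u03b8":[1.3872,0.2735,0.2484],"dq":[3.7305,2.175,0.0932],"p_ee":[-0.1129,0.555,0.566],"u":[0.0,0.0,0.0]}
{"k":30,"\u03b8":[1.4253,0.2965,0.2494],"dq":[3.8857,2.4406,0.1123],"p_ee":[-0.1062,0.5668,0.5553],"u":[0.0,0.0,0.0]}
{"k":31,"\u03b8":[1.465,0.3223,0.2507],"dq":[4.0414,2.7162,0.1398],"p_ee":[-0.0988,0.5788,0.5441],"u":[0.0,0.0,0.0]}
{"k":32,"\u03b8":[1.5061,0.3509,0.2523],"dq":[4.1973,2.9996,0.1779],"p_ee":[-0.0907,0.5909,0.5323],"u":[0.0,0.0,0.0]}
{"k":33,"\u03b8":[1.5489,0.3823,0.2543],"dq":[4.353,3.288,0.229],"p_ee":[-0.0818,0.603,0.5199],"u":[0.0,0.0,0.0]}
{"k":34,"\u03b8":[1.5932,0.4167,0.2569],"dq":[4.5079,3.5775,0.2957],"p_ee":[-0.0721,0.615,0.5069],"u":[0.0,0.0,0.0]}
{"k":35,"\u03b8":[1.6391,0.4539,0.2603],"dq":[4.6615,3.8638,0.3807],"p_ee":[-0.0616,0.6269,0.4934],"u":[0.0,0.0,0.0]}
{"k":36,"\u03b8":[1.6864,0.4939,0.2646],"dq":[4.8131,4.1413,0.4868],"p_ee":[-0.05,0.6385,0.4792],"u":[0.0,0.0,0.0]}
{"k":37,"\u03b8":[1.7353,0.5366,0.2701],"dq":[4.9619,4.4038,0.6165],"p_ee":[-0.0375,0.6499,0.4644],"u":[0.0,0.0,0.0]}
{"k":38,"\u03b8":[1.7857,0.5819,0.277],"dq":[5.1071,4.644,0.7721],"p_ee":[-0.024,0.6609,0.449],"u":[0.0,0.0,0.0]}
{"k":39,"\u03b8":[1.8374,0.6294,0.2856],"dq":[5.2477,4.8543,0.9549],"p_ee":[-0.0094,0.6714,0.433],"u":[0.0,0.0,0.0]}
{"k":40,"\u03b8":[1.8906,0.6789,0.2962],"dq":[5.3827,5.0271,1.1657],"p_ee":[0.0063,0.6812,0.4165],"u":[0.0,0.0,0.0]}
{"k":41,"\u03b8":[1.9451,0.7298,0.309],"dq":[5.5113,5.1554,1.4036],"p_ee":[0.0232,0.6903,0.3995],"u":[0.0,0.0,0.0]}
{"k":42,"\u03b8":[2.0008,0.7818,0.3243],"dq":[5.6328,5.2338,1.6664],"p_ee":[0.0411,0.6985,0.382],"u":[0.0,0.0,0.0]}
{"k":43,"\u03b8":[2.0577,0.8343,0.3424],"dq":[5.7467,5.2592,1.9504],"p_ee":[0.0602,0.7057,0.364],"u":[0.0,0.0,0.0]}
{"k":44,"\u03b8":[2.1157,0.8868,0.3634],"dq":[5.8528,5.231,2.2502],"p_ee":[0.0805,0.7117,0.3456],"u":[0.0,0.0,0.0]}
{"k":45,"\u03b8":[2.1747,0.9388,0.3874],"dq":[5.9512,5.1519,2.5593],"p_ee":[0.1017,0.7164,0.3269],"u":[0.0,0.0,0.0]}
{"k":46,"\u03b8":[2.2347,0.9897,0.4146],"dq":[6.0424,5.0263,2.8704],"p_ee":[0.124,0.7196,0.3079],"u":[0.0,0.0,0.0]}
{"k":47,"\u03b8":[2.2956,1.0392,0.4448],"dq":[6.1267,4.8602,3.1762],"p_ee":[0.1472,0.7212,0.2888]}
{"summary": "final p_ee position (m): 0.1472 0.7212 0.2888"}
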